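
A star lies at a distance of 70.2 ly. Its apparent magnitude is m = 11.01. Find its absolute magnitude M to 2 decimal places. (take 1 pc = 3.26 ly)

d = 70.2 ly / 3.26 = 21.53 pc
5 log₁₀(d/10 pc) = 5 log₁₀(21.53) − 5 = 1.666
M = m − 5 log₁₀(d/10) = 11.01 − 1.666 = 9.344

M ≈ 9.34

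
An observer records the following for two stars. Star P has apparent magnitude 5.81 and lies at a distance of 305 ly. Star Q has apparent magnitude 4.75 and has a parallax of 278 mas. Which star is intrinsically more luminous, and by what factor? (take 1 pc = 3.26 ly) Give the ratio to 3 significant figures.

Star P is more luminous, by a factor of 255.

Star P: d = 305 ly / 3.26 = 93.56 pc
Star P: M = m − 5 log₁₀ d + 5 = 5.81 − 5·1.9711 + 5 = 0.955
Star Q: p = 278 mas = 0.278″ → d = 1/p = 3.597 pc
Star Q: M = m − 5 log₁₀ d + 5 = 4.75 − 5·0.5560 + 5 = 6.970
ΔM = M_P − M_Q = 0.955 − (6.970) = -6.016; smaller M is more luminous → Star P.
L ratio = 10^(0.4 |ΔM|) = 10^2.406 = 254.8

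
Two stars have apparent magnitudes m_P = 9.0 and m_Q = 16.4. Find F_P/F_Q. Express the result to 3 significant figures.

F_P/F_Q ≈ 912

Δm = 9.0 − (16.4) = -7.4
Flux ratio = 10^(−0.4 Δm) = 10^(−0.4 × -7.4) = 10^2.960 = 912.0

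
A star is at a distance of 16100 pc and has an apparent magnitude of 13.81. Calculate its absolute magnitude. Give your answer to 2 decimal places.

M ≈ -2.22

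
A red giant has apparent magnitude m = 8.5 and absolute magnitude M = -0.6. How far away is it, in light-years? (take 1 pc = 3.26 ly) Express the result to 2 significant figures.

d ≈ 2200 ly

μ = m − M = 9.100
m − M = 5 log₁₀ d − 5
log₁₀ d = (m − M)/5 + 1 = 2.8200
d = 10^2.8200 = 660.7 pc
= 2154 ly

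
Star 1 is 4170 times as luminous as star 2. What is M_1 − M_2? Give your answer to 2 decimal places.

M_1 − M_2 ≈ -9.05

Pogson: ΔM = −2.5 log₁₀(ratio) = −2.5 log₁₀(4170) = −2.5 × 3.6201 = -9.050
Star 1 is brighter, so it has the smaller magnitude: the difference is negative.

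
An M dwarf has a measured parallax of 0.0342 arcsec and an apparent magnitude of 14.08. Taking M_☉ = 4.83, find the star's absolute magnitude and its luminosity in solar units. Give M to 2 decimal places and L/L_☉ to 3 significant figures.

d = 1/p = 1/0.0342″ = 29.24 pc
M = m − 5 log₁₀ d + 5 = 14.08 − 5·1.4660 + 5 = 11.750
M − M_☉ = 11.750 − 4.83 = 6.920
L/L_☉ = 10^(−0.4 × 6.920) = 1.706×10^-3

M ≈ 11.75; L/L_☉ ≈ 1.71×10^-3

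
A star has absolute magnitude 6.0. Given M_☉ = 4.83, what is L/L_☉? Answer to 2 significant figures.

L/L_☉ ≈ 0.34

M − M_☉ = 6.0 − 4.83 = 1.170
L/L_☉ = 10^(−0.4 (M − M_☉)) = 10^-0.468 = 0.3404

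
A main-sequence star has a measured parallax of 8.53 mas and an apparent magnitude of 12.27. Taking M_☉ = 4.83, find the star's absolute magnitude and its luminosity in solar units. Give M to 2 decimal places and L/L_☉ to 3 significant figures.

M ≈ 6.92; L/L_☉ ≈ 0.145

d = 1/p = 1000/8.53 mas = 117.2 pc
M = m − 5 log₁₀ d + 5 = 12.27 − 5·2.0691 + 5 = 6.925
M − M_☉ = 6.925 − 4.83 = 2.095
L/L_☉ = 10^(−0.4 × 2.095) = 0.1452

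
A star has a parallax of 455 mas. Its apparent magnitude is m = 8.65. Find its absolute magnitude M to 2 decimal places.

M ≈ 11.94

p = 455 mas = 0.455″ → d = 1/p = 2.198 pc
5 log₁₀(d/10 pc) = 5 log₁₀(2.198) − 5 = -3.290
M = m − 5 log₁₀(d/10) = 8.65 + 3.290 = 11.940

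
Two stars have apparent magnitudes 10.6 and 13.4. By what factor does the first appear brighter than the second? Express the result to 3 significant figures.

Δm = 10.6 − (13.4) = -2.8
Flux ratio = 10^(−0.4 Δm) = 10^(−0.4 × -2.8) = 10^1.120 = 13.18

13.2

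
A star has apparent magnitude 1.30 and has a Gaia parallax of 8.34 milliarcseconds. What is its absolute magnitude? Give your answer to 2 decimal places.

p = 8.34 mas = 8.34×10^-3″ → d = 1/p = 119.9 pc
5 log₁₀(d/10 pc) = 5 log₁₀(119.9) − 5 = 5.394
M = m − 5 log₁₀(d/10) = 1.30 − 5.394 = -4.094

M ≈ -4.09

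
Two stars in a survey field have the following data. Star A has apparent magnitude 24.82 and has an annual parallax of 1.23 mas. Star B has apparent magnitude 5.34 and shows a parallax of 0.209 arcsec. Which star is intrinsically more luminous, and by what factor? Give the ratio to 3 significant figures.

Star A: p = 1.23 mas = 1.23×10^-3″ → d = 1/p = 813.0 pc
Star A: M = m − 5 log₁₀ d + 5 = 24.82 − 5·2.9101 + 5 = 15.270
Star B: d = 1/p = 1/0.209″ = 4.785 pc
Star B: M = m − 5 log₁₀ d + 5 = 5.34 − 5·0.6799 + 5 = 6.941
ΔM = M_A − M_B = 15.270 − (6.941) = 8.329; smaller M is more luminous → Star B.
L ratio = 10^(0.4 |ΔM|) = 10^3.332 = 2145

Star B is more luminous, by a factor of 2150.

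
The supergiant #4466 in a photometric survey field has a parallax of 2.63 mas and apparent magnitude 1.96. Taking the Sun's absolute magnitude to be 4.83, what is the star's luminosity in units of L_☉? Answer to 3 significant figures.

L/L_☉ ≈ 20300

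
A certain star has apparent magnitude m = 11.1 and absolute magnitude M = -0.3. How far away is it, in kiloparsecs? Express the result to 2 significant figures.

d ≈ 1.9 kpc

Distance modulus: m − M = 11.1 − (-0.3) = 11.400
m − M = 5 log₁₀ d − 5
log₁₀ d = (m − M)/5 + 1 = 3.2800
d = 10^3.2800 = 1905 pc
= 1.905 kpc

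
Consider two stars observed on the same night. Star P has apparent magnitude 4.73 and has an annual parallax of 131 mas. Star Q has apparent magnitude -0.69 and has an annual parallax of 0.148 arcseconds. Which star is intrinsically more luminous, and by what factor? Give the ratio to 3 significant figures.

Star P: p = 131 mas = 0.131″ → d = 1/p = 7.634 pc
Star P: M = m − 5 log₁₀ d + 5 = 4.73 − 5·0.8827 + 5 = 5.316
Star Q: d = 1/p = 1/0.148″ = 6.757 pc
Star Q: M = m − 5 log₁₀ d + 5 = -0.69 − 5·0.8297 + 5 = 0.161
ΔM = M_P − M_Q = 5.316 − (0.161) = 5.155; smaller M is more luminous → Star Q.
L ratio = 10^(0.4 |ΔM|) = 10^2.062 = 115.4

Star Q is more luminous, by a factor of 115.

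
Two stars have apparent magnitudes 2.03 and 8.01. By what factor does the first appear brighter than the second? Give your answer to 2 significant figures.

Δm = 2.03 − (8.01) = -5.98
Flux ratio = 10^(−0.4 Δm) = 10^(−0.4 × -5.98) = 10^2.392 = 246.6

250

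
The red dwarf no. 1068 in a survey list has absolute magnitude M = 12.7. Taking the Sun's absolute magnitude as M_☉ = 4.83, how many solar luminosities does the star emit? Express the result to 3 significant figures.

M − M_☉ = 12.7 − 4.83 = 7.870
L/L_☉ = 10^(−0.4 (M − M_☉)) = 10^-3.148 = 7.112×10^-4

L/L_☉ ≈ 7.11×10^-4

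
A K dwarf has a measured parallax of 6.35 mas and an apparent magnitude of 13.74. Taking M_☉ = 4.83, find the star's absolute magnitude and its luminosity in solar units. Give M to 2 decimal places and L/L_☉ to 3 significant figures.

d = 1/p = 1000/6.35 mas = 157.5 pc
M = m − 5 log₁₀ d + 5 = 13.74 − 5·2.1972 + 5 = 7.754
M − M_☉ = 7.754 − 4.83 = 2.924
L/L_☉ = 10^(−0.4 × 2.924) = 0.06768

M ≈ 7.75; L/L_☉ ≈ 0.0677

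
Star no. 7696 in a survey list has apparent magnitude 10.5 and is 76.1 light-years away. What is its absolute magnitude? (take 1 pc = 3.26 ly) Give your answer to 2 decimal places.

M ≈ 8.66

d = 76.1 ly / 3.26 = 23.34 pc
5 log₁₀(d/10 pc) = 5 log₁₀(23.34) − 5 = 1.841
M = m − 5 log₁₀(d/10) = 10.5 − 1.841 = 8.659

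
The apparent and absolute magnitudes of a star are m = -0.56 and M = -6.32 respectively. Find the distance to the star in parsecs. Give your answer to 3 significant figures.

Distance modulus: m − M = -0.56 − (-6.32) = 5.760
m − M = 5 log₁₀ d − 5
log₁₀ d = (m − M)/5 + 1 = 2.1520
d = 10^2.1520 = 141.9 pc

d ≈ 142 pc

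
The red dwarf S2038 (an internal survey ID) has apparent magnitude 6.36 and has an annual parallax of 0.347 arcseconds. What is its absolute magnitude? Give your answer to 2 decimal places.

d = 1/p = 1/0.347″ = 2.882 pc
5 log₁₀(d/10 pc) = 5 log₁₀(2.882) − 5 = -2.702
M = m − 5 log₁₀(d/10) = 6.36 + 2.702 = 9.062

M ≈ 9.06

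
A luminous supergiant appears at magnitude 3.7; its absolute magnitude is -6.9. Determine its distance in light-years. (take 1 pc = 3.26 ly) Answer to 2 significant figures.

d ≈ 4300 ly

μ = m − M = 10.600
m − M = 5 log₁₀ d − 5
log₁₀ d = (m − M)/5 + 1 = 3.1200
d = 10^3.1200 = 1318 pc
= 4298 ly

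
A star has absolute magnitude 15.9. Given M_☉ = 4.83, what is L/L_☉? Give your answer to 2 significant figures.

L/L_☉ ≈ 3.7×10^-5

M − M_☉ = 15.9 − 4.83 = 11.070
L/L_☉ = 10^(−0.4 (M − M_☉)) = 10^-4.428 = 3.733×10^-5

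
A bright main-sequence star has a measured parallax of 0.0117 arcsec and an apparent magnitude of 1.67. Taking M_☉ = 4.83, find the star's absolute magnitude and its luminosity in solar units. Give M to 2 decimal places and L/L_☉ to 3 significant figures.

M ≈ -2.99; L/L_☉ ≈ 1340

d = 1/p = 1/0.0117″ = 85.47 pc
M = m − 5 log₁₀ d + 5 = 1.67 − 5·1.9318 + 5 = -2.989
M − M_☉ = -2.989 − 4.83 = -7.819
L/L_☉ = 10^(−0.4 × -7.819) = 1342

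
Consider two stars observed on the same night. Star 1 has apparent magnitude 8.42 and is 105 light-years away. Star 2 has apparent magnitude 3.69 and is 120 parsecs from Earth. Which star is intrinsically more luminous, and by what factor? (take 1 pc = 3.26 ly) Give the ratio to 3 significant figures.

Star 1: d = 105 ly / 3.26 = 32.21 pc
Star 1: M = m − 5 log₁₀ d + 5 = 8.42 − 5·1.5080 + 5 = 5.880
Star 2: M = m − 5 log₁₀ d + 5 = 3.69 − 5·2.0792 + 5 = -1.706
ΔM = M_1 − M_2 = 5.880 − (-1.706) = 7.586; smaller M is more luminous → Star 2.
L ratio = 10^(0.4 |ΔM|) = 10^3.034 = 1082

Star 2 is more luminous, by a factor of 1080.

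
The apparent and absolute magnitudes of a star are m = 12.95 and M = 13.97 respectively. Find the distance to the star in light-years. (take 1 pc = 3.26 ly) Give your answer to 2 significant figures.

d ≈ 20 ly

μ = m − M = -1.020
m − M = 5 log₁₀ d − 5
log₁₀ d = (m − M)/5 + 1 = 0.7960
d = 10^0.7960 = 6.252 pc
= 20.38 ly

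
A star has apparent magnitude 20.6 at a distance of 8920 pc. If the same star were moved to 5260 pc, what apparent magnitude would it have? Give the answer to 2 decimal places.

m ≈ 19.45

Flux ∝ 1/d², so Δm = 5 log₁₀(d₂/d₁) = 5 log₁₀(5260/8920) = -1.147
m₂ = m₁ + Δm = 20.6 + (-1.147) = 19.453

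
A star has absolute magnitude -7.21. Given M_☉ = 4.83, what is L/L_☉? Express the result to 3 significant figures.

L/L_☉ ≈ 65500

M − M_☉ = -7.21 − 4.83 = -12.040
L/L_☉ = 10^(−0.4 (M − M_☉)) = 10^4.816 = 65460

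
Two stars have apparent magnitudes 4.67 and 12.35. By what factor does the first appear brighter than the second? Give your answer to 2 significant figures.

Magnitude difference = -7.68
Flux ratio = 10^(−0.4 Δm) = 10^(−0.4 × -7.68) = 10^3.072 = 1180

1200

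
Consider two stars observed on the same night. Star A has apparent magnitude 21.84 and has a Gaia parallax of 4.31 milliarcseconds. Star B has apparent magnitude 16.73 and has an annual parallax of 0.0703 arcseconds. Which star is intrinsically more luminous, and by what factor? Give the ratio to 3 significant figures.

Star A is more luminous, by a factor of 2.40.

Star A: p = 4.31 mas = 4.31×10^-3″ → d = 1/p = 232.0 pc
Star A: M = m − 5 log₁₀ d + 5 = 21.84 − 5·2.3655 + 5 = 15.012
Star B: d = 1/p = 1/0.0703″ = 14.22 pc
Star B: M = m − 5 log₁₀ d + 5 = 16.73 − 5·1.1530 + 5 = 15.965
ΔM = M_A − M_B = 15.012 − (15.965) = -0.952; smaller M is more luminous → Star A.
L ratio = 10^(0.4 |ΔM|) = 10^0.381 = 2.404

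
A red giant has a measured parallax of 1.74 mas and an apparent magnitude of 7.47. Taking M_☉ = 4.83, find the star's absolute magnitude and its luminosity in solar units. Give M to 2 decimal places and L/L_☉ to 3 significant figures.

M ≈ -1.33; L/L_☉ ≈ 290

d = 1/p = 1000/1.74 mas = 574.7 pc
M = m − 5 log₁₀ d + 5 = 7.47 − 5·2.7595 + 5 = -1.327
M − M_☉ = -1.327 − 4.83 = -6.157
L/L_☉ = 10^(−0.4 × -6.157) = 290.3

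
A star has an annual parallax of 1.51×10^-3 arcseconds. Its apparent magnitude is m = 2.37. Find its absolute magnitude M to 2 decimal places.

d = 1/p = 1/1.51×10^-3″ = 662.3 pc
5 log₁₀(d/10 pc) = 5 log₁₀(662.3) − 5 = 9.105
M = m − 5 log₁₀(d/10) = 2.37 − 9.105 = -6.735

M ≈ -6.74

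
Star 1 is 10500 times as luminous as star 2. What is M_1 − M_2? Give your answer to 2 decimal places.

Pogson: ΔM = −2.5 log₁₀(ratio) = −2.5 log₁₀(10500) = −2.5 × 4.0212 = -10.053
Star 1 is brighter, so it has the smaller magnitude: the difference is negative.

M_1 − M_2 ≈ -10.05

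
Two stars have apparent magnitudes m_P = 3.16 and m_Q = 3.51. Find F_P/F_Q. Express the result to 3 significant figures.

F_P/F_Q ≈ 1.38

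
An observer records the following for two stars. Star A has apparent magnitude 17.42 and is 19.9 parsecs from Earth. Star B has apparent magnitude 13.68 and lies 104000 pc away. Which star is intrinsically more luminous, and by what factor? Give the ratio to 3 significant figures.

Star A: M = m − 5 log₁₀ d + 5 = 17.42 − 5·1.2989 + 5 = 15.926
Star B: M = m − 5 log₁₀ d + 5 = 13.68 − 5·5.0170 + 5 = -6.405
ΔM = M_A − M_B = 15.926 − (-6.405) = 22.331; smaller M is more luminous → Star B.
L ratio = 10^(0.4 |ΔM|) = 10^8.932 = 8.558×10^8

Star B is more luminous, by a factor of 8.56×10^8.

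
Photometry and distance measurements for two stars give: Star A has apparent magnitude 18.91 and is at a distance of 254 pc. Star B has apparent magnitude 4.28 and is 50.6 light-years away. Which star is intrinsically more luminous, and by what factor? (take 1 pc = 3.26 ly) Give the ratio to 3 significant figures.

Star A: M = m − 5 log₁₀ d + 5 = 18.91 − 5·2.4048 + 5 = 11.886
Star B: d = 50.6 ly / 3.26 = 15.52 pc
Star B: M = m − 5 log₁₀ d + 5 = 4.28 − 5·1.1909 + 5 = 3.325
ΔM = M_A − M_B = 11.886 − (3.325) = 8.560; smaller M is more luminous → Star B.
L ratio = 10^(0.4 |ΔM|) = 10^3.424 = 2656

Star B is more luminous, by a factor of 2660.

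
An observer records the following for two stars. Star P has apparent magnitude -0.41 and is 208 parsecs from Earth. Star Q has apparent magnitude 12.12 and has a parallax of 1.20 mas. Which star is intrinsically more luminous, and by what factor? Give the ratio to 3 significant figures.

Star P: M = m − 5 log₁₀ d + 5 = -0.41 − 5·2.3181 + 5 = -7.000
Star Q: p = 1.20 mas = 1.20×10^-3″ → d = 1/p = 833.3 pc
Star Q: M = m − 5 log₁₀ d + 5 = 12.12 − 5·2.9208 + 5 = 2.516
ΔM = M_P − M_Q = -7.000 − (2.516) = -9.516; smaller M is more luminous → Star P.
L ratio = 10^(0.4 |ΔM|) = 10^3.806 = 6405

Star P is more luminous, by a factor of 6400.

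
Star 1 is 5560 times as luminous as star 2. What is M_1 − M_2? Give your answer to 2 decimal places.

M_1 − M_2 ≈ -9.36

Pogson: ΔM = −2.5 log₁₀(ratio) = −2.5 log₁₀(5560) = −2.5 × 3.7451 = -9.363
Star 1 is brighter, so it has the smaller magnitude: the difference is negative.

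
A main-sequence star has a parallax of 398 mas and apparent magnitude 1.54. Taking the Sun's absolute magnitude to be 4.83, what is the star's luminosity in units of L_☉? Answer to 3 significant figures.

L/L_☉ ≈ 1.31

d = 1/p = 1000/398 mas = 2.513 pc
M = m − 5 log₁₀ d + 5 = 1.54 − 5·0.4001 + 5 = 4.539
M − M_☉ = 4.539 − 4.83 = -0.291
L/L_☉ = 10^(−0.4 × -0.291) = 1.307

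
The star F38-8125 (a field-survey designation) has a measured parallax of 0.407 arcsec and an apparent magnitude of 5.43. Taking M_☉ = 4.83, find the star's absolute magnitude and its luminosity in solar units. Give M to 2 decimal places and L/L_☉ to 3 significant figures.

M ≈ 8.48; L/L_☉ ≈ 0.0347

d = 1/p = 1/0.407″ = 2.457 pc
M = m − 5 log₁₀ d + 5 = 5.43 − 5·0.3904 + 5 = 8.478
M − M_☉ = 8.478 − 4.83 = 3.648
L/L_☉ = 10^(−0.4 × 3.648) = 0.03474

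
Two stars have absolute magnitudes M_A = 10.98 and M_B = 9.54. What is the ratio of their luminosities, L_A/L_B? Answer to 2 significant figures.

L_A/L_B ≈ 0.27

ΔM = M_A − M_B = 1.44
L_A/L_B = 10^(−0.4 ΔM) = 10^-0.576 = 0.2655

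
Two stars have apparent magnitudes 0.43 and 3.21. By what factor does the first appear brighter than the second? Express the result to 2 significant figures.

Δm = 0.43 − (3.21) = -2.78
Flux ratio = 10^(−0.4 Δm) = 10^(−0.4 × -2.78) = 10^1.112 = 12.94

13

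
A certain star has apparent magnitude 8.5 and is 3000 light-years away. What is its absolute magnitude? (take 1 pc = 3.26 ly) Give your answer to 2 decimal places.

M ≈ -1.32

d = 3000 ly / 3.26 = 920.2 pc
5 log₁₀(d/10 pc) = 5 log₁₀(920.2) − 5 = 9.820
M = m − 5 log₁₀(d/10) = 8.5 − 9.820 = -1.320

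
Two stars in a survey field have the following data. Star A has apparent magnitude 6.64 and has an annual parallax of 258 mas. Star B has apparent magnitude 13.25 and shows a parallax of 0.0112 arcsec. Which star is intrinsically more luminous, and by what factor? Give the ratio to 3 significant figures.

Star B is more luminous, by a factor of 1.20.

Star A: p = 258 mas = 0.258″ → d = 1/p = 3.876 pc
Star A: M = m − 5 log₁₀ d + 5 = 6.64 − 5·0.5884 + 5 = 8.698
Star B: d = 1/p = 1/0.0112″ = 89.29 pc
Star B: M = m − 5 log₁₀ d + 5 = 13.25 − 5·1.9508 + 5 = 8.496
ΔM = M_A − M_B = 8.698 − (8.496) = 0.202; smaller M is more luminous → Star B.
L ratio = 10^(0.4 |ΔM|) = 10^0.081 = 1.204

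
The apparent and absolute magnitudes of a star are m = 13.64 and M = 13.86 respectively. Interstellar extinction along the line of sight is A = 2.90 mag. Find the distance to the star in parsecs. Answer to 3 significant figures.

d ≈ 2.38 pc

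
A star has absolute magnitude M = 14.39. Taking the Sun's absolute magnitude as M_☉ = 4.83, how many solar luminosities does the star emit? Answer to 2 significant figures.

L/L_☉ ≈ 1.5×10^-4

M − M_☉ = 14.39 − 4.83 = 9.560
L/L_☉ = 10^(−0.4 (M − M_☉)) = 10^-3.824 = 1.500×10^-4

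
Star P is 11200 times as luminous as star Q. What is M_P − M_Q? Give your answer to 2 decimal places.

M_P − M_Q ≈ -10.12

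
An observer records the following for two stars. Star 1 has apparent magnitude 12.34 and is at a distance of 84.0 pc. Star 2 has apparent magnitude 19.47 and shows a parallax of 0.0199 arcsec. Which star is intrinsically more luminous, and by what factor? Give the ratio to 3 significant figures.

Star 1 is more luminous, by a factor of 1990.

Star 1: M = m − 5 log₁₀ d + 5 = 12.34 − 5·1.9243 + 5 = 7.719
Star 2: d = 1/p = 1/0.0199″ = 50.25 pc
Star 2: M = m − 5 log₁₀ d + 5 = 19.47 − 5·1.7011 + 5 = 15.964
ΔM = M_1 − M_2 = 7.719 − (15.964) = -8.246; smaller M is more luminous → Star 1.
L ratio = 10^(0.4 |ΔM|) = 10^3.298 = 1987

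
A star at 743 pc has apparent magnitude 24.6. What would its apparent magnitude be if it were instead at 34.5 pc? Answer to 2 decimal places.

m ≈ 17.93

Flux ∝ 1/d², so Δm = 5 log₁₀(d₂/d₁) = 5 log₁₀(34.5/743) = -6.666
m₂ = m₁ + Δm = 24.6 + (-6.666) = 17.934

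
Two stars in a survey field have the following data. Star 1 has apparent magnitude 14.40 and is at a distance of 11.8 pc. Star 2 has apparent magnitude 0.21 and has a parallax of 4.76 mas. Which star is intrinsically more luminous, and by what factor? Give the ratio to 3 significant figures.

Star 2 is more luminous, by a factor of 1.50×10^8.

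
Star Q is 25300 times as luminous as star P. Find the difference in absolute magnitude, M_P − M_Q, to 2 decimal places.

Pogson: ΔM = −2.5 log₁₀(ratio) = −2.5 log₁₀(25300) = −2.5 × 4.4031 = -11.008
Star Q is brighter so has the smaller magnitude: M_P − M_Q is positive.

M_P − M_Q ≈ 11.01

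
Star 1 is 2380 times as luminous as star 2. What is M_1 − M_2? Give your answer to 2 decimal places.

M_1 − M_2 ≈ -8.44

Pogson: ΔM = −2.5 log₁₀(ratio) = −2.5 log₁₀(2380) = −2.5 × 3.3766 = -8.441
Star 1 is brighter, so it has the smaller magnitude: the difference is negative.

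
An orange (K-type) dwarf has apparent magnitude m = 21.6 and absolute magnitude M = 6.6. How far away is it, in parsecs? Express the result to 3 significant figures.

μ = m − M = 15.000
m − M = 5 log₁₀ d − 5
log₁₀ d = (m − M)/5 + 1 = 4.0000
d = 10^4.0000 = 10000 pc

d ≈ 10000 pc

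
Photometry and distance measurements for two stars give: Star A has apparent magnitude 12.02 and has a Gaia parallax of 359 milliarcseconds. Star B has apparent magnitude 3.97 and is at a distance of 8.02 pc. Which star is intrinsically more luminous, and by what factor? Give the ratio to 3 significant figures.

Star B is more luminous, by a factor of 13800.

Star A: p = 359 mas = 0.359″ → d = 1/p = 2.786 pc
Star A: M = m − 5 log₁₀ d + 5 = 12.02 − 5·0.4449 + 5 = 14.795
Star B: M = m − 5 log₁₀ d + 5 = 3.97 − 5·0.9042 + 5 = 4.449
ΔM = M_A − M_B = 14.795 − (4.449) = 10.346; smaller M is more luminous → Star B.
L ratio = 10^(0.4 |ΔM|) = 10^4.139 = 13760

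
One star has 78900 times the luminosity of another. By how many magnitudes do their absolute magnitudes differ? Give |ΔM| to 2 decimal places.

Pogson: ΔM = −2.5 log₁₀(ratio) = −2.5 log₁₀(78900) = −2.5 × 4.8971 = -12.243

|ΔM| ≈ 12.24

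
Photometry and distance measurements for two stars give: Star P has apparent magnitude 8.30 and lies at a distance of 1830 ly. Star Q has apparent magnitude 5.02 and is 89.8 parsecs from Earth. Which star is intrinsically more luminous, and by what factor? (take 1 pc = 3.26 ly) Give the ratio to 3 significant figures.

Star P is more luminous, by a factor of 1.91.

Star P: d = 1830 ly / 3.26 = 561.3 pc
Star P: M = m − 5 log₁₀ d + 5 = 8.30 − 5·2.7492 + 5 = -0.446
Star Q: M = m − 5 log₁₀ d + 5 = 5.02 − 5·1.9533 + 5 = 0.254
ΔM = M_P − M_Q = -0.446 − (0.254) = -0.700; smaller M is more luminous → Star P.
L ratio = 10^(0.4 |ΔM|) = 10^0.280 = 1.905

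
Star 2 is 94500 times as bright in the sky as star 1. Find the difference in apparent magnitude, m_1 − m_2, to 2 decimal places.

m_1 − m_2 ≈ 12.44

Pogson: Δm = −2.5 log₁₀(ratio) = −2.5 log₁₀(94500) = −2.5 × 4.9754 = -12.439
Star 2 is brighter so has the smaller magnitude: m_1 − m_2 is positive.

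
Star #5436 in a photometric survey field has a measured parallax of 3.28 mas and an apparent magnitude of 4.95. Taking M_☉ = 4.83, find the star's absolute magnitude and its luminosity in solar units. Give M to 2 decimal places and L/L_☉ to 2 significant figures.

M ≈ -2.47; L/L_☉ ≈ 830

d = 1/p = 1000/3.28 mas = 304.9 pc
M = m − 5 log₁₀ d + 5 = 4.95 − 5·2.4841 + 5 = -2.471
M − M_☉ = -2.471 − 4.83 = -7.301
L/L_☉ = 10^(−0.4 × -7.301) = 832.2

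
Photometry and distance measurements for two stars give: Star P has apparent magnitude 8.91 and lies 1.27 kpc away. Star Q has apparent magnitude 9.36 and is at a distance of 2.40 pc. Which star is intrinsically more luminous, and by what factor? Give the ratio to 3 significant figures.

Star P is more luminous, by a factor of 424000.

Star P: d = 1.27 kpc = 1270 pc
Star P: M = m − 5 log₁₀ d + 5 = 8.91 − 5·3.1038 + 5 = -1.609
Star Q: M = m − 5 log₁₀ d + 5 = 9.36 − 5·0.3802 + 5 = 12.459
ΔM = M_P − M_Q = -1.609 − (12.459) = -14.068; smaller M is more luminous → Star P.
L ratio = 10^(0.4 |ΔM|) = 10^5.627 = 423800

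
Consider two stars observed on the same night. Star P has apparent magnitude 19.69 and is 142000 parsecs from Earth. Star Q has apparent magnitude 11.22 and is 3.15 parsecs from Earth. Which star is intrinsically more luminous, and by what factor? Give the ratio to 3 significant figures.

Star P is more luminous, by a factor of 832000.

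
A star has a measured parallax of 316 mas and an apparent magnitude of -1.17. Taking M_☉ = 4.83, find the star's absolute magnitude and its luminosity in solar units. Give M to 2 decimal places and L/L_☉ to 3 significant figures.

d = 1/p = 1000/316 mas = 3.165 pc
M = m − 5 log₁₀ d + 5 = -1.17 − 5·0.5003 + 5 = 1.328
M − M_☉ = 1.328 − 4.83 = -3.502
L/L_☉ = 10^(−0.4 × -3.502) = 25.16

M ≈ 1.33; L/L_☉ ≈ 25.2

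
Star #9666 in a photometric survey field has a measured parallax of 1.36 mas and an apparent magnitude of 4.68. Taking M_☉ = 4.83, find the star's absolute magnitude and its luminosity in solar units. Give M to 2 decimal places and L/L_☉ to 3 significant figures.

M ≈ -4.65; L/L_☉ ≈ 6210

d = 1/p = 1000/1.36 mas = 735.3 pc
M = m − 5 log₁₀ d + 5 = 4.68 − 5·2.8665 + 5 = -4.652
M − M_☉ = -4.652 − 4.83 = -9.482
L/L_☉ = 10^(−0.4 × -9.482) = 6208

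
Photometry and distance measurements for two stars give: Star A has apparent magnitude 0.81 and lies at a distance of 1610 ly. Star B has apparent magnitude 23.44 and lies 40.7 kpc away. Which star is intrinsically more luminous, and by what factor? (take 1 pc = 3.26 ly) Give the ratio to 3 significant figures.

Star A: d = 1610 ly / 3.26 = 493.9 pc
Star A: M = m − 5 log₁₀ d + 5 = 0.81 − 5·2.6936 + 5 = -7.658
Star B: d = 40.7 kpc = 40700 pc
Star B: M = m − 5 log₁₀ d + 5 = 23.44 − 5·4.6096 + 5 = 5.392
ΔM = M_A − M_B = -7.658 − (5.392) = -13.050; smaller M is more luminous → Star A.
L ratio = 10^(0.4 |ΔM|) = 10^5.220 = 166000

Star A is more luminous, by a factor of 166000.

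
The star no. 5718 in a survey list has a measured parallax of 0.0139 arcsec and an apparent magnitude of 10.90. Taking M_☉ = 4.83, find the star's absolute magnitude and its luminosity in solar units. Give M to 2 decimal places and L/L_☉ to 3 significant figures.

d = 1/p = 1/0.0139″ = 71.94 pc
M = m − 5 log₁₀ d + 5 = 10.90 − 5·1.8570 + 5 = 6.615
M − M_☉ = 6.615 − 4.83 = 1.785
L/L_☉ = 10^(−0.4 × 1.785) = 0.1932

M ≈ 6.62; L/L_☉ ≈ 0.193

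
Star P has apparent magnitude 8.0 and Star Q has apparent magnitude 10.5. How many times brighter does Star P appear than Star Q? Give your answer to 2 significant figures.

10

Magnitude difference = -2.5
Flux ratio = 10^(−0.4 Δm) = 10^(−0.4 × -2.5) = 10^1.000 = 10.00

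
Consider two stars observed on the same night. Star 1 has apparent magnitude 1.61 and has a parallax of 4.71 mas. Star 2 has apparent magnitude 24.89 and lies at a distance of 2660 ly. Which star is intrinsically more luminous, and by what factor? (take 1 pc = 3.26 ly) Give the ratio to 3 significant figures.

Star 1: p = 4.71 mas = 4.71×10^-3″ → d = 1/p = 212.3 pc
Star 1: M = m − 5 log₁₀ d + 5 = 1.61 − 5·2.3270 + 5 = -5.025
Star 2: d = 2660 ly / 3.26 = 816.0 pc
Star 2: M = m − 5 log₁₀ d + 5 = 24.89 − 5·2.9117 + 5 = 15.332
ΔM = M_1 − M_2 = -5.025 − (15.332) = -20.357; smaller M is more luminous → Star 1.
L ratio = 10^(0.4 |ΔM|) = 10^8.143 = 1.389×10^8

Star 1 is more luminous, by a factor of 1.39×10^8.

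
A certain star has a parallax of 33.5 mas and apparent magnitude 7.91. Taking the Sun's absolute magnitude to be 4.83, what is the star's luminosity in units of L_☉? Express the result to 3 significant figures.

L/L_☉ ≈ 0.522

d = 1/p = 1000/33.5 mas = 29.85 pc
M = m − 5 log₁₀ d + 5 = 7.91 − 5·1.4750 + 5 = 5.535
M − M_☉ = 5.535 − 4.83 = 0.705
L/L_☉ = 10^(−0.4 × 0.705) = 0.5223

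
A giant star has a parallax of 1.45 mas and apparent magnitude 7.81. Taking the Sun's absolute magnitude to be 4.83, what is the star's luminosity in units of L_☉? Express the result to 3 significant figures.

L/L_☉ ≈ 306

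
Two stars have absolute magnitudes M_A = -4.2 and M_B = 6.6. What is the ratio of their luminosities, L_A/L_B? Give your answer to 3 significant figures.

L_A/L_B ≈ 20900

ΔM = M_A − M_B = -10.8
L_A/L_B = 10^(−0.4 ΔM) = 10^4.320 = 20890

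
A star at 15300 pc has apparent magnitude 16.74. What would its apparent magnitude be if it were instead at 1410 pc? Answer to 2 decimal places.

Flux ∝ 1/d², so Δm = 5 log₁₀(d₂/d₁) = 5 log₁₀(1410/15300) = -5.177
m₂ = m₁ + Δm = 16.74 + (-5.177) = 11.563

m ≈ 11.56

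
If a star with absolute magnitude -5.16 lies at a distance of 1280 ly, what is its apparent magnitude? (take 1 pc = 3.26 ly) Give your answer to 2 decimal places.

m ≈ 2.81

d = 1280 ly / 3.26 = 392.6 pc
m = M + 5 log₁₀ d − 5 = -5.16 + 5·2.5940 − 5 = 2.810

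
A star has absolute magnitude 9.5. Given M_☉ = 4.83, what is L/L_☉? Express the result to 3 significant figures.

L/L_☉ ≈ 0.0136

M − M_☉ = 9.5 − 4.83 = 4.670
L/L_☉ = 10^(−0.4 (M − M_☉)) = 10^-1.868 = 0.01355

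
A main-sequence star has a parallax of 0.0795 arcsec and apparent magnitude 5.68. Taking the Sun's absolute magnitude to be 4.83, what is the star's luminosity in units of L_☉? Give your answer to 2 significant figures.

L/L_☉ ≈ 0.72

d = 1/p = 1/0.0795″ = 12.58 pc
M = m − 5 log₁₀ d + 5 = 5.68 − 5·1.0996 + 5 = 5.182
M − M_☉ = 5.182 − 4.83 = 0.352
L/L_☉ = 10^(−0.4 × 0.352) = 0.7232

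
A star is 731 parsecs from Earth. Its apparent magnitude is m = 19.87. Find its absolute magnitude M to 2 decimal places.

5 log₁₀(d/10 pc) = 5 log₁₀(731.0) − 5 = 9.320
M = m − 5 log₁₀(d/10) = 19.87 − 9.320 = 10.550

M ≈ 10.55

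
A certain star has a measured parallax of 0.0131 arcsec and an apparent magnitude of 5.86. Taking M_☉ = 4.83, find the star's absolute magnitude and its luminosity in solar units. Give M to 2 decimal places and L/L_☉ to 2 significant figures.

M ≈ 1.45; L/L_☉ ≈ 23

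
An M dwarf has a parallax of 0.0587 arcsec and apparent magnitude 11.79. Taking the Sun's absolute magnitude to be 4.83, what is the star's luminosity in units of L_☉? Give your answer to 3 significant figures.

d = 1/p = 1/0.0587″ = 17.04 pc
M = m − 5 log₁₀ d + 5 = 11.79 − 5·1.2314 + 5 = 10.633
M − M_☉ = 10.633 − 4.83 = 5.803
L/L_☉ = 10^(−0.4 × 5.803) = 4.772×10^-3

L/L_☉ ≈ 4.77×10^-3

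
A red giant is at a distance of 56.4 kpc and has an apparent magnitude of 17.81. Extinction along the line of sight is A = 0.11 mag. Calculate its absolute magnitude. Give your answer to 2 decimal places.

d = 56.4 kpc = 56400 pc
5 log₁₀(d/10 pc) = 5 log₁₀(56400) − 5 = 18.756
M = m − 5 log₁₀(d/10) − A = 17.81 − 18.756 − 0.11 = -1.056

M ≈ -1.06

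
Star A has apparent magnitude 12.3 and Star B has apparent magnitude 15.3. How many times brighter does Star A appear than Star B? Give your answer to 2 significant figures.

16

Magnitude difference = -3.0
Flux ratio = 10^(−0.4 Δm) = 10^(−0.4 × -3.0) = 10^1.200 = 15.85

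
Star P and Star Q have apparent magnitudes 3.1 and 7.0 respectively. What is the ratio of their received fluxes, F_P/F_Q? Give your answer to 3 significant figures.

Magnitude difference = -3.9
Flux ratio = 10^(−0.4 Δm) = 10^(−0.4 × -3.9) = 10^1.560 = 36.31

F_P/F_Q ≈ 36.3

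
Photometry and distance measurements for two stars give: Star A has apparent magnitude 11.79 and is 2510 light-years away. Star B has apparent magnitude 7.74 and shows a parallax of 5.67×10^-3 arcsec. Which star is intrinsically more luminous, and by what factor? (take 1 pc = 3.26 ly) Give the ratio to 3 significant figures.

Star A: d = 2510 ly / 3.26 = 769.9 pc
Star A: M = m − 5 log₁₀ d + 5 = 11.79 − 5·2.8865 + 5 = 2.358
Star B: d = 1/p = 1/5.67×10^-3″ = 176.4 pc
Star B: M = m − 5 log₁₀ d + 5 = 7.74 − 5·2.2464 + 5 = 1.508
ΔM = M_A − M_B = 2.358 − (1.508) = 0.850; smaller M is more luminous → Star B.
L ratio = 10^(0.4 |ΔM|) = 10^0.340 = 2.187

Star B is more luminous, by a factor of 2.19.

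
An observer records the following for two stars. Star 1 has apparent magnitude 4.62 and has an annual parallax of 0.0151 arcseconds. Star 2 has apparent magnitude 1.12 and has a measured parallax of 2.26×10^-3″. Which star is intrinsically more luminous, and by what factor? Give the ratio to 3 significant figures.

Star 1: d = 1/p = 1/0.0151″ = 66.23 pc
Star 1: M = m − 5 log₁₀ d + 5 = 4.62 − 5·1.8210 + 5 = 0.515
Star 2: d = 1/p = 1/2.26×10^-3″ = 442.5 pc
Star 2: M = m − 5 log₁₀ d + 5 = 1.12 − 5·2.6459 + 5 = -7.109
ΔM = M_1 − M_2 = 0.515 − (-7.109) = 7.624; smaller M is more luminous → Star 2.
L ratio = 10^(0.4 |ΔM|) = 10^3.050 = 1121

Star 2 is more luminous, by a factor of 1120.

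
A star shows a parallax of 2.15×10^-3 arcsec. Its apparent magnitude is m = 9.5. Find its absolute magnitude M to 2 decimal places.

M ≈ 1.16

d = 1/p = 1/2.15×10^-3″ = 465.1 pc
5 log₁₀(d/10 pc) = 5 log₁₀(465.1) − 5 = 8.338
M = m − 5 log₁₀(d/10) = 9.5 − 8.338 = 1.162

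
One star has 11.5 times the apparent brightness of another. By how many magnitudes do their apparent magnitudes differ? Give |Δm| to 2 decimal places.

|Δm| ≈ 2.65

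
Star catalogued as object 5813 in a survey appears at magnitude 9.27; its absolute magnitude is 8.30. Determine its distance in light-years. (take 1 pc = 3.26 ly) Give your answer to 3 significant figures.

d ≈ 51.0 ly

Distance modulus: m − M = 9.27 − (8.30) = 0.970
m − M = 5 log₁₀ d − 5
log₁₀ d = (m − M)/5 + 1 = 1.1940
d = 10^1.1940 = 15.63 pc
= 50.96 ly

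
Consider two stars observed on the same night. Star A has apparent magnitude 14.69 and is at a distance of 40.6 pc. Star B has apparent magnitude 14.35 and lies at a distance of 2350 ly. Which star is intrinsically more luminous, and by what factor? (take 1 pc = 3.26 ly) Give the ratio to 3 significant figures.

Star B is more luminous, by a factor of 431.

Star A: M = m − 5 log₁₀ d + 5 = 14.69 − 5·1.6085 + 5 = 11.647
Star B: d = 2350 ly / 3.26 = 720.9 pc
Star B: M = m − 5 log₁₀ d + 5 = 14.35 − 5·2.8579 + 5 = 5.061
ΔM = M_A − M_B = 11.647 − (5.061) = 6.587; smaller M is more luminous → Star B.
L ratio = 10^(0.4 |ΔM|) = 10^2.635 = 431.2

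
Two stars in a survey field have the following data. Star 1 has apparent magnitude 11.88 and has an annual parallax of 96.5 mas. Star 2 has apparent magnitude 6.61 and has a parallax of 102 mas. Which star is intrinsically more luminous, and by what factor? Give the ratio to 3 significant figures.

Star 1: p = 96.5 mas = 0.0965″ → d = 1/p = 10.36 pc
Star 1: M = m − 5 log₁₀ d + 5 = 11.88 − 5·1.0155 + 5 = 11.803
Star 2: p = 102 mas = 0.102″ → d = 1/p = 9.804 pc
Star 2: M = m − 5 log₁₀ d + 5 = 6.61 − 5·0.9914 + 5 = 6.653
ΔM = M_1 − M_2 = 11.803 − (6.653) = 5.150; smaller M is more luminous → Star 2.
L ratio = 10^(0.4 |ΔM|) = 10^2.060 = 114.8

Star 2 is more luminous, by a factor of 115.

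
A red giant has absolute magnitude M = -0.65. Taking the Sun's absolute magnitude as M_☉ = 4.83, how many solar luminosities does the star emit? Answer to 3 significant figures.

M − M_☉ = -0.65 − 4.83 = -5.480
L/L_☉ = 10^(−0.4 (M − M_☉)) = 10^2.192 = 155.6

L/L_☉ ≈ 156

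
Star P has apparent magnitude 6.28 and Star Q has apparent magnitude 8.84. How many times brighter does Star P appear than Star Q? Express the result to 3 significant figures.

10.6

Δm = 6.28 − (8.84) = -2.56
Flux ratio = 10^(−0.4 Δm) = 10^(−0.4 × -2.56) = 10^1.024 = 10.57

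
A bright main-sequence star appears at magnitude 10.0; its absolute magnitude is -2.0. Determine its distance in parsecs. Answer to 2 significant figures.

μ = m − M = 12.000
m − M = 5 log₁₀ d − 5
log₁₀ d = (m − M)/5 + 1 = 3.4000
d = 10^3.4000 = 2512 pc

d ≈ 2500 pc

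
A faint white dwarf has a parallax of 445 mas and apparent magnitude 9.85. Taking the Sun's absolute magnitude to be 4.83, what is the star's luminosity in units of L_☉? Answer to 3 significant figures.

L/L_☉ ≈ 4.96×10^-4

d = 1/p = 1000/445 mas = 2.247 pc
M = m − 5 log₁₀ d + 5 = 9.85 − 5·0.3516 + 5 = 13.092
M − M_☉ = 13.092 − 4.83 = 8.262
L/L_☉ = 10^(−0.4 × 8.262) = 4.958×10^-4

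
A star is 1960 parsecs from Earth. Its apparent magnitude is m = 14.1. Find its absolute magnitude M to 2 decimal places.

5 log₁₀(d/10 pc) = 5 log₁₀(1960) − 5 = 11.461
M = m − 5 log₁₀(d/10) = 14.1 − 11.461 = 2.639

M ≈ 2.64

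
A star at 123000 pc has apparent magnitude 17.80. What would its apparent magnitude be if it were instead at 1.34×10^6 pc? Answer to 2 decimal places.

Flux ∝ 1/d², so Δm = 5 log₁₀(d₂/d₁) = 5 log₁₀(1.34×10^6/123000) = 5.186
m₂ = m₁ + Δm = 17.80 + (5.186) = 22.986

m ≈ 22.99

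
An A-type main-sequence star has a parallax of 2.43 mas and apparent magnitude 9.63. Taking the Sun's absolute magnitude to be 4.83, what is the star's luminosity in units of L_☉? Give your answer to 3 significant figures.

L/L_☉ ≈ 20.4

d = 1/p = 1000/2.43 mas = 411.5 pc
M = m − 5 log₁₀ d + 5 = 9.63 − 5·2.6144 + 5 = 1.558
M − M_☉ = 1.558 − 4.83 = -3.272
L/L_☉ = 10^(−0.4 × -3.272) = 20.36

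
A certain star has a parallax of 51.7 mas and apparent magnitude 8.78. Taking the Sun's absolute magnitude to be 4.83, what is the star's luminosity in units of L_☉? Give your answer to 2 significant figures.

L/L_☉ ≈ 0.098

d = 1/p = 1000/51.7 mas = 19.34 pc
M = m − 5 log₁₀ d + 5 = 8.78 − 5·1.2865 + 5 = 7.347
M − M_☉ = 7.347 − 4.83 = 2.517
L/L_☉ = 10^(−0.4 × 2.517) = 0.09841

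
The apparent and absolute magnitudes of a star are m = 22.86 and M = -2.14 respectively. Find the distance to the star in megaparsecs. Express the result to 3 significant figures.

Distance modulus: m − M = 22.86 − (-2.14) = 25.000
m − M = 5 log₁₀ d − 5
log₁₀ d = (m − M)/5 + 1 = 6.0000
d = 10^6.0000 = 1.000×10^6 pc
= 1.000 Mpc

d ≈ 1.00 Mpc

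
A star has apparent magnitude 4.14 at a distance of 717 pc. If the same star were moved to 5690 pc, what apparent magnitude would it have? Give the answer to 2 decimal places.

m ≈ 8.64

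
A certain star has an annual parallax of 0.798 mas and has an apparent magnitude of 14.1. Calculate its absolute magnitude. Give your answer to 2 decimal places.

M ≈ 3.61

p = 0.798 mas = 7.98×10^-4″ → d = 1/p = 1253 pc
5 log₁₀(d/10 pc) = 5 log₁₀(1253) − 5 = 10.490
M = m − 5 log₁₀(d/10) = 14.1 − 10.490 = 3.610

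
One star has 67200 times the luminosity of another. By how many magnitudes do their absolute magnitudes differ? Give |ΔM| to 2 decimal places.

|ΔM| ≈ 12.07

Pogson: ΔM = −2.5 log₁₀(ratio) = −2.5 log₁₀(67200) = −2.5 × 4.8274 = -12.068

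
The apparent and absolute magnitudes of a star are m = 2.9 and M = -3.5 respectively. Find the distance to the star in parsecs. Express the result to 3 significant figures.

d ≈ 191 pc

Distance modulus: m − M = 2.9 − (-3.5) = 6.400
m − M = 5 log₁₀ d − 5
log₁₀ d = (m − M)/5 + 1 = 2.2800
d = 10^2.2800 = 190.5 pc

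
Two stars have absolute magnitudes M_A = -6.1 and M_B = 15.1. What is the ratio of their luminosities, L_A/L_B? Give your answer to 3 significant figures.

L_A/L_B ≈ 3.02×10^8

ΔM = M_A − M_B = -21.2
L_A/L_B = 10^(−0.4 ΔM) = 10^8.480 = 3.020×10^8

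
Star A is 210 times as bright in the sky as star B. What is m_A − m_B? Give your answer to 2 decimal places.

Pogson: Δm = −2.5 log₁₀(ratio) = −2.5 log₁₀(210) = −2.5 × 2.3222 = -5.806
Star A is brighter, so it has the smaller magnitude: the difference is negative.

m_A − m_B ≈ -5.81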